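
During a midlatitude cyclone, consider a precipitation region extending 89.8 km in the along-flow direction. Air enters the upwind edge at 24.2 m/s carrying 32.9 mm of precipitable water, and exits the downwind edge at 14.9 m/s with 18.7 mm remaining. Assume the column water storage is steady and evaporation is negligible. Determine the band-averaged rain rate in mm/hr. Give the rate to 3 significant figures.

Column moisture flux per unit crosswind length is F = V × PW.
Inflow: F_in = 24.2 × 32.9 = 796.18 mm·m/s
Outflow: F_out = 14.9 × 18.7 = 278.63 mm·m/s
Steady-state rate R = (F_in − F_out)/L = (796.18 − 278.63) / 89800 m = 5.763e-03 mm/s.
R = 5.763e-03 × 3600 = 20.7 mm/hr.

R ≈ 20.7 mm/hr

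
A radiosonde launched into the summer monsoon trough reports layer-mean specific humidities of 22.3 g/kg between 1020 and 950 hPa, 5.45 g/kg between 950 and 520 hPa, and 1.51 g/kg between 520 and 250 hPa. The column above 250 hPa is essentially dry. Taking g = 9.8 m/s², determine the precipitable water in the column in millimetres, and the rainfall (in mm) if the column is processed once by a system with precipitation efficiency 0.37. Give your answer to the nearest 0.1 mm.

PW ≈ 44.0 mm; rainfall ≈ 16.3 mm

Precipitable water is the column-integrated vapour mass per unit area: PW = (1/g) Σ q̄ Δp, with q in kg/kg and Δp in Pa (1 kg/m² of water = 1 mm).
Layer 1020–950 hPa: Δp = 70 hPa = 7000 Pa, q̄ = 0.0223 kg/kg → 0.0223 × 7000 / 9.8 = 15.93 mm
Layer 950–520 hPa: Δp = 430 hPa = 43000 Pa, q̄ = 0.00545 kg/kg → 0.00545 × 43000 / 9.8 = 23.91 mm
Layer 520–250 hPa: Δp = 270 hPa = 27000 Pa, q̄ = 0.00151 kg/kg → 0.00151 × 27000 / 9.8 = 4.16 mm
PW = 15.93 + 23.91 + 4.16 = 44.00 ≈ 44.0 mm.
Rainfall = ε × PW = 0.37 × 44.0 = 16.3 mm.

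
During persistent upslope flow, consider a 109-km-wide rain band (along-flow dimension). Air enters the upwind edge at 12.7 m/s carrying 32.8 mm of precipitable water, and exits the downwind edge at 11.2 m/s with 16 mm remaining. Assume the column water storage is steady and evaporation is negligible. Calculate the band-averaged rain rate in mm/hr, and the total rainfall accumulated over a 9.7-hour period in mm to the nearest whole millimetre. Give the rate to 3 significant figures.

R ≈ 7.84 mm/hr; total ≈ 76 mm

Column moisture flux per unit crosswind length is F = V × PW.
Inflow: F_in = 12.7 × 32.8 = 416.56 mm·m/s
Outflow: F_out = 11.2 × 16 = 179.2 mm·m/s
Steady-state rate R = (F_in − F_out)/L = (416.56 − 179.2) / 109000 m = 2.178e-03 mm/s.
R = 2.178e-03 × 3600 = 7.84 mm/hr.
Over 9.7 h: total = 7.84 × 9.7 = 76.048 ≈ 76 mm.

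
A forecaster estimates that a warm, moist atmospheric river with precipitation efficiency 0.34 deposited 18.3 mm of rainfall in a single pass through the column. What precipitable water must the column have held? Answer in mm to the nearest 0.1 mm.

PW ≈ 53.8 mm

PW = rainfall / ε = 18.3 / 0.34 = 53.8 mm.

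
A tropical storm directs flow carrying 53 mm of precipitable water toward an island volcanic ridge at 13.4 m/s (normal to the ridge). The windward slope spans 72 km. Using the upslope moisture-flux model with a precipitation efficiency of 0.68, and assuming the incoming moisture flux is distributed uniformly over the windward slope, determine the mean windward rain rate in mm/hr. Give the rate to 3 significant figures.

Incoming column moisture flux per unit ridge length: F = V × PW = 13.4 × 53 = 710.2 mm·m/s.
Spread over the 72 km slope with efficiency ε = 0.68: R = ε·F/W = 0.68 × 710.2 / 72000 m = 6.707e-03 mm/s.
R = 6.707e-03 × 3600 = 24.1 mm/hr.

R ≈ 24.1 mm/hr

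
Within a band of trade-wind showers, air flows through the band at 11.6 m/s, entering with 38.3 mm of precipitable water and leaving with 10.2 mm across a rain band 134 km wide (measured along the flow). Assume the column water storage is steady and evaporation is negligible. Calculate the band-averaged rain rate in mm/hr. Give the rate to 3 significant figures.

R ≈ 8.76 mm/hr

Column moisture flux per unit crosswind length is F = V × PW.
Inflow: F_in = 11.6 × 38.3 = 444.28 mm·m/s
Outflow: F_out = 11.6 × 10.2 = 118.32 mm·m/s
Steady-state rate R = (F_in − F_out)/L = (444.28 − 118.32) / 134000 m = 2.433e-03 mm/s.
R = 2.433e-03 × 3600 = 8.76 mm/hr.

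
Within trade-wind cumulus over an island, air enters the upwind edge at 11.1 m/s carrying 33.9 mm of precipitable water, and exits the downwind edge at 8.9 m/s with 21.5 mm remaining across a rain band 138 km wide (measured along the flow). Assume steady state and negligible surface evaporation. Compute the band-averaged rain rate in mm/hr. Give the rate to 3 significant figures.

Column moisture flux per unit crosswind length is F = V × PW.
Inflow: F_in = 11.1 × 33.9 = 376.29 mm·m/s
Outflow: F_out = 8.9 × 21.5 = 191.35 mm·m/s
Steady-state rate R = (F_in − F_out)/L = (376.29 − 191.35) / 138000 m = 1.340e-03 mm/s.
R = 1.340e-03 × 3600 = 4.82 mm/hr.

R ≈ 4.82 mm/hr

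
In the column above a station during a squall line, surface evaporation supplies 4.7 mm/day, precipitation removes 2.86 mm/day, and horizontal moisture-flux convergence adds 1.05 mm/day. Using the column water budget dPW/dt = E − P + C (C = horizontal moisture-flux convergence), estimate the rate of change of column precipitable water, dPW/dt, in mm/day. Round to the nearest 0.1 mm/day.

dPW/dt ≈ 2.9 mm/day

dPW/dt = E − P + C = 4.7 − 2.86 + (1.05) = 2.9 mm/day.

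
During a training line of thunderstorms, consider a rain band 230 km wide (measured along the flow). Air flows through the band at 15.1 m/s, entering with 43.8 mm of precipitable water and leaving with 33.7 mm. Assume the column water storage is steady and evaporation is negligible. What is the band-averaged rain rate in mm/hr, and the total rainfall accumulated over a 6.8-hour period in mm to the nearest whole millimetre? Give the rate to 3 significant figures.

Column moisture flux per unit crosswind length is F = V × PW.
Inflow: F_in = 15.1 × 43.8 = 661.38 mm·m/s
Outflow: F_out = 15.1 × 33.7 = 508.87 mm·m/s
Steady-state rate R = (F_in − F_out)/L = (661.38 − 508.87) / 230000 m = 6.631e-04 mm/s.
R = 6.631e-04 × 3600 = 2.39 mm/hr.
Over 6.8 h: total = 2.39 × 6.8 = 16.252 ≈ 16 mm.

R ≈ 2.39 mm/hr; total ≈ 16 mm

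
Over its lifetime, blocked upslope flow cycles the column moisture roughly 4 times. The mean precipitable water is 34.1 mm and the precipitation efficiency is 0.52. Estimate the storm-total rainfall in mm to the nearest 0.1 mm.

Each cycle deposits ε × PW = 0.52 × 34.1 = 17.732 mm.
Over 4 cycles: 4 × 17.732 = 70.9 mm.

rainfall ≈ 70.9 mm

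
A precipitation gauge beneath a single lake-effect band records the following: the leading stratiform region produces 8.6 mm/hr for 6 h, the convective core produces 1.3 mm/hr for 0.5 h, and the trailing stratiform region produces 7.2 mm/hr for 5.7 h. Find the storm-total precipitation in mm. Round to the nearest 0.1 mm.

total ≈ 93.3 mm

Total = Σ Rᵢ Δtᵢ = 8.6 × 6 + 1.3 × 0.5 + 7.2 × 5.7
      = 51.6 + 0.65 + 41.04 = 93.3 mm.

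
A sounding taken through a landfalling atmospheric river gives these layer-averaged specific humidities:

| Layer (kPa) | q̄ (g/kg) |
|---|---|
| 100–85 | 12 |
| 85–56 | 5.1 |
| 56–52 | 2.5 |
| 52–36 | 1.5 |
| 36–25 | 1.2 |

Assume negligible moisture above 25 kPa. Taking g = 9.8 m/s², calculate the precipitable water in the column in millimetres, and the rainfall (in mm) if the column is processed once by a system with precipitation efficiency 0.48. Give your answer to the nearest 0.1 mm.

Precipitable water is the column-integrated vapour mass per unit area: PW = (1/g) Σ q̄ Δp, with q in kg/kg and Δp in Pa (1 kg/m² of water = 1 mm).
Layer 100–85 kPa: Δp = 150 hPa = 15000 Pa, q̄ = 0.012 kg/kg → 0.012 × 15000 / 9.8 = 18.37 mm
Layer 85–56 kPa: Δp = 290 hPa = 29000 Pa, q̄ = 0.0051 kg/kg → 0.0051 × 29000 / 9.8 = 15.09 mm
Layer 56–52 kPa: Δp = 40 hPa = 4000 Pa, q̄ = 0.0025 kg/kg → 0.0025 × 4000 / 9.8 = 1.02 mm
Layer 52–36 kPa: Δp = 160 hPa = 16000 Pa, q̄ = 0.0015 kg/kg → 0.0015 × 16000 / 9.8 = 2.45 mm
Layer 36–25 kPa: Δp = 110 hPa = 11000 Pa, q̄ = 0.0012 kg/kg → 0.0012 × 11000 / 9.8 = 1.35 mm
PW = 18.37 + 15.09 + 1.02 + 2.45 + 1.35 = 38.28 ≈ 38.3 mm.
Rainfall = ε × PW = 0.48 × 38.3 = 18.4 mm.

PW ≈ 38.3 mm; rainfall ≈ 18.4 mm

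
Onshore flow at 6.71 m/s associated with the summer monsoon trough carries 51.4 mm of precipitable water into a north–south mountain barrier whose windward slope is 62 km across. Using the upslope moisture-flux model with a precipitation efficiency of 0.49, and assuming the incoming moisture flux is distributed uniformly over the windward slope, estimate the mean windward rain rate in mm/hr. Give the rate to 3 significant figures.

R ≈ 9.81 mm/hr

Incoming column moisture flux per unit ridge length: F = V × PW = 6.71 × 51.4 = 344.894 mm·m/s.
Spread over the 62 km slope with efficiency ε = 0.49: R = ε·F/W = 0.49 × 344.894 / 62000 m = 2.726e-03 mm/s.
R = 2.726e-03 × 3600 = 9.81 mm/hr.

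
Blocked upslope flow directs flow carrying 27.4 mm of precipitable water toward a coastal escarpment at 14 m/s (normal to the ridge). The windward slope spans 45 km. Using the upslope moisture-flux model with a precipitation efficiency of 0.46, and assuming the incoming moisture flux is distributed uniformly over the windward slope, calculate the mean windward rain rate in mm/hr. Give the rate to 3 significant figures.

Incoming column moisture flux per unit ridge length: F = V × PW = 14 × 27.4 = 383.6 mm·m/s.
Spread over the 45 km slope with efficiency ε = 0.46: R = ε·F/W = 0.46 × 383.6 / 45000 m = 3.921e-03 mm/s.
R = 3.921e-03 × 3600 = 14.1 mm/hr.

R ≈ 14.1 mm/hr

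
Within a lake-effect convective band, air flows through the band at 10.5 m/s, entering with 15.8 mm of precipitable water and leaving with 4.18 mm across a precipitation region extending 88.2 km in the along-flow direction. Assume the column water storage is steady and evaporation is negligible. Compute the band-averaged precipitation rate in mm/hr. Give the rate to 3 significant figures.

Column moisture flux per unit crosswind length is F = V × PW.
Inflow: F_in = 10.5 × 15.8 = 165.9 mm·m/s
Outflow: F_out = 10.5 × 4.18 = 43.89 mm·m/s
Steady-state rate R = (F_in − F_out)/L = (165.9 − 43.89) / 88200 m = 1.383e-03 mm/s.
R = 1.383e-03 × 3600 = 4.98 mm/hr.

R ≈ 4.98 mm/hr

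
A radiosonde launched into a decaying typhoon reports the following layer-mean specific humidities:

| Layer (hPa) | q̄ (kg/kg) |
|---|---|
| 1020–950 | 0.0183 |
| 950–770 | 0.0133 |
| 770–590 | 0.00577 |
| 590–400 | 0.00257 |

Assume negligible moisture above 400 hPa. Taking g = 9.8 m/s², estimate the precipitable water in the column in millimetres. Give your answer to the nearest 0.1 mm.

Precipitable water is the column-integrated vapour mass per unit area: PW = (1/g) Σ q̄ Δp, with q in kg/kg and Δp in Pa (1 kg/m² of water = 1 mm).
Layer 1020–950 hPa: Δp = 70 hPa = 7000 Pa, q̄ = 0.0183 kg/kg → 0.0183 × 7000 / 9.8 = 13.07 mm
Layer 950–770 hPa: Δp = 180 hPa = 18000 Pa, q̄ = 0.0133 kg/kg → 0.0133 × 18000 / 9.8 = 24.43 mm
Layer 770–590 hPa: Δp = 180 hPa = 18000 Pa, q̄ = 0.00577 kg/kg → 0.00577 × 18000 / 9.8 = 10.60 mm
Layer 590–400 hPa: Δp = 190 hPa = 19000 Pa, q̄ = 0.00257 kg/kg → 0.00257 × 19000 / 9.8 = 4.98 mm
PW = 13.07 + 24.43 + 10.60 + 4.98 = 53.08 ≈ 53.1 mm.

PW ≈ 53.1 mm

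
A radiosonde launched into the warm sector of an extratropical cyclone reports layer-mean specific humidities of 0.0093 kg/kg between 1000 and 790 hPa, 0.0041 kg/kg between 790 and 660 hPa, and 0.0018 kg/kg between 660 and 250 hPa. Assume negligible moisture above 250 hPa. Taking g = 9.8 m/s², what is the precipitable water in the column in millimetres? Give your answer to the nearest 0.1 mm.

PW ≈ 32.9 mm

Precipitable water is the column-integrated vapour mass per unit area: PW = (1/g) Σ q̄ Δp, with q in kg/kg and Δp in Pa (1 kg/m² of water = 1 mm).
Layer 1000–790 hPa: Δp = 210 hPa = 21000 Pa, q̄ = 0.0093 kg/kg → 0.0093 × 21000 / 9.8 = 19.93 mm
Layer 790–660 hPa: Δp = 130 hPa = 13000 Pa, q̄ = 0.0041 kg/kg → 0.0041 × 13000 / 9.8 = 5.44 mm
Layer 660–250 hPa: Δp = 410 hPa = 41000 Pa, q̄ = 0.0018 kg/kg → 0.0018 × 41000 / 9.8 = 7.53 mm
PW = 19.93 + 5.44 + 7.53 = 32.90 ≈ 32.9 mm.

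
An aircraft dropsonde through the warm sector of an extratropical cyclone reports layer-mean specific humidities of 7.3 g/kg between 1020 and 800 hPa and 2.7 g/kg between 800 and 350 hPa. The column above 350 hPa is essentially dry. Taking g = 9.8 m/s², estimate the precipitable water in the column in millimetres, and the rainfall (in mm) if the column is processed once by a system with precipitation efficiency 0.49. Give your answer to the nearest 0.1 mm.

PW ≈ 28.8 mm; rainfall ≈ 14.1 mm

Precipitable water is the column-integrated vapour mass per unit area: PW = (1/g) Σ q̄ Δp, with q in kg/kg and Δp in Pa (1 kg/m² of water = 1 mm).
Layer 1020–800 hPa: Δp = 220 hPa = 22000 Pa, q̄ = 0.0073 kg/kg → 0.0073 × 22000 / 9.8 = 16.39 mm
Layer 800–350 hPa: Δp = 450 hPa = 45000 Pa, q̄ = 0.0027 kg/kg → 0.0027 × 45000 / 9.8 = 12.40 mm
PW = 16.39 + 12.40 = 28.79 ≈ 28.8 mm.
Rainfall = ε × PW = 0.49 × 28.8 = 14.1 mm.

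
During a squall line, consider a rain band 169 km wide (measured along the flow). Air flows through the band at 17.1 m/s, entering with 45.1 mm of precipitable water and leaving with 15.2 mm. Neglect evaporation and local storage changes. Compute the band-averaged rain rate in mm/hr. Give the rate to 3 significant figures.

R ≈ 10.9 mm/hr

Column moisture flux per unit crosswind length is F = V × PW.
Inflow: F_in = 17.1 × 45.1 = 771.21 mm·m/s
Outflow: F_out = 17.1 × 15.2 = 259.92 mm·m/s
Steady-state rate R = (F_in − F_out)/L = (771.21 − 259.92) / 169000 m = 3.025e-03 mm/s.
R = 3.025e-03 × 3600 = 10.9 mm/hr.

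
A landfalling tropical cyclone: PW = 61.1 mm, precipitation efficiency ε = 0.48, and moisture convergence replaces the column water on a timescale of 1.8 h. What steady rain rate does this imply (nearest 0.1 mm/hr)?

R ≈ 16.3 mm/hr

Each overturning extracts ε × PW = 0.48 × 61.1 = 29.328 mm.
Rate = ε·PW / τ = 29.328 / 1.8 h = 16.3 mm/hr.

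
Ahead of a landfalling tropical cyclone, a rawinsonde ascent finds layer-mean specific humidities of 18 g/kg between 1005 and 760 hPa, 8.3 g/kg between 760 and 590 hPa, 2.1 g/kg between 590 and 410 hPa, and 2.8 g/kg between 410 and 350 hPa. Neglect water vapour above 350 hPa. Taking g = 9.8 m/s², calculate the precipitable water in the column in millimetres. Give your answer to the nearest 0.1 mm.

Precipitable water is the column-integrated vapour mass per unit area: PW = (1/g) Σ q̄ Δp, with q in kg/kg and Δp in Pa (1 kg/m² of water = 1 mm).
Layer 1005–760 hPa: Δp = 245 hPa = 24500 Pa, q̄ = 0.018 kg/kg → 0.018 × 24500 / 9.8 = 45.00 mm
Layer 760–590 hPa: Δp = 170 hPa = 17000 Pa, q̄ = 0.0083 kg/kg → 0.0083 × 17000 / 9.8 = 14.40 mm
Layer 590–410 hPa: Δp = 180 hPa = 18000 Pa, q̄ = 0.0021 kg/kg → 0.0021 × 18000 / 9.8 = 3.86 mm
Layer 410–350 hPa: Δp = 60 hPa = 6000 Pa, q̄ = 0.0028 kg/kg → 0.0028 × 6000 / 9.8 = 1.71 mm
PW = 45.00 + 14.40 + 3.86 + 1.71 = 64.97 ≈ 65.0 mm.

PW ≈ 65.0 mm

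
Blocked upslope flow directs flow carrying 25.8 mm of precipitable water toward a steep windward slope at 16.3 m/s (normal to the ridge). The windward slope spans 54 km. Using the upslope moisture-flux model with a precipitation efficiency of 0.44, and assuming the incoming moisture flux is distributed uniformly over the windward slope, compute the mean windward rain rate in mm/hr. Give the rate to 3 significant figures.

Incoming column moisture flux per unit ridge length: F = V × PW = 16.3 × 25.8 = 420.54 mm·m/s.
Spread over the 54 km slope with efficiency ε = 0.44: R = ε·F/W = 0.44 × 420.54 / 54000 m = 3.427e-03 mm/s.
R = 3.427e-03 × 3600 = 12.3 mm/hr.

R ≈ 12.3 mm/hr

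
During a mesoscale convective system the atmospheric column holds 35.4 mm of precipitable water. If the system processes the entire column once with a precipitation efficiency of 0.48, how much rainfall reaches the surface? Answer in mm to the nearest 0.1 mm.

rainfall ≈ 17.0 mm

Rainfall = ε × PW = 0.48 × 35.4 = 17.0 mm.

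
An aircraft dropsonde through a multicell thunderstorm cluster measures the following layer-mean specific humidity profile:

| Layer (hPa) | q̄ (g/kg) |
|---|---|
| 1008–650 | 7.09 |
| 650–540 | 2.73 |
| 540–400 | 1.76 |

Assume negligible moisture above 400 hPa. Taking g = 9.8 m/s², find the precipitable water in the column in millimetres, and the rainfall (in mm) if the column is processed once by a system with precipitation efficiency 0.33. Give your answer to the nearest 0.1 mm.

Precipitable water is the column-integrated vapour mass per unit area: PW = (1/g) Σ q̄ Δp, with q in kg/kg and Δp in Pa (1 kg/m² of water = 1 mm).
Layer 1008–650 hPa: Δp = 358 hPa = 35800 Pa, q̄ = 0.00709 kg/kg → 0.00709 × 35800 / 9.8 = 25.90 mm
Layer 650–540 hPa: Δp = 110 hPa = 11000 Pa, q̄ = 0.00273 kg/kg → 0.00273 × 11000 / 9.8 = 3.06 mm
Layer 540–400 hPa: Δp = 140 hPa = 14000 Pa, q̄ = 0.00176 kg/kg → 0.00176 × 14000 / 9.8 = 2.51 mm
PW = 25.90 + 3.06 + 2.51 = 31.47 ≈ 31.5 mm.
Rainfall = ε × PW = 0.33 × 31.5 = 10.4 mm.

PW ≈ 31.5 mm; rainfall ≈ 10.4 mm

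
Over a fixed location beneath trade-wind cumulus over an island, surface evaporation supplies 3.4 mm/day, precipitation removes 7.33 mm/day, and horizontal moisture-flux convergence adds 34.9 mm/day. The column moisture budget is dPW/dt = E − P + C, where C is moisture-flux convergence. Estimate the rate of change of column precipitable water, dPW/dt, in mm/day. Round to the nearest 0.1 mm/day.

dPW/dt ≈ 31.0 mm/day

dPW/dt = E − P + C = 3.4 − 7.33 + (34.9) = 31.0 mm/day.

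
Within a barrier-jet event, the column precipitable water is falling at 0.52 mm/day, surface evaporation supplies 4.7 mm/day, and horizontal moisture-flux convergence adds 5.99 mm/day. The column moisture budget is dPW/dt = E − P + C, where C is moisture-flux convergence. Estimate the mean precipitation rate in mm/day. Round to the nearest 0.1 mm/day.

P ≈ 11.2 mm/day

dPW/dt = -0.52 mm/day.
P = E + C − dPW/dt = 4.7 + (5.99) − (-0.52) = 11.2 mm/day.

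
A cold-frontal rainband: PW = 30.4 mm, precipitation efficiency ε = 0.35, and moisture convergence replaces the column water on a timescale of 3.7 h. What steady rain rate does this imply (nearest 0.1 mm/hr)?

R ≈ 2.9 mm/hr

Each overturning extracts ε × PW = 0.35 × 30.4 = 10.64 mm.
Rate = ε·PW / τ = 10.64 / 3.7 h = 2.9 mm/hr.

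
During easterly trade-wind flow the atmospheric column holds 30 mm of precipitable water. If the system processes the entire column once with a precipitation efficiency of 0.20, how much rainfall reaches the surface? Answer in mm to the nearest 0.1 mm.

Rainfall = ε × PW = 0.20 × 30 = 6.0 mm.

rainfall ≈ 6.0 mm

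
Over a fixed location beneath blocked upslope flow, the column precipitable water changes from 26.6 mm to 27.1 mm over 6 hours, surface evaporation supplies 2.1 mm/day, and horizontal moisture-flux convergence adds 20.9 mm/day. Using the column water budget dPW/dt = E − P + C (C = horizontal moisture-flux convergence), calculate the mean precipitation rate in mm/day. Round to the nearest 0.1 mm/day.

P ≈ 21.0 mm/day

dPW/dt = (27.1 − 26.6) mm / (6/24 day) = +2.000 mm/day.
P = E + C − dPW/dt = 2.1 + (20.9) − (+2.000) = 21.0 mm/day.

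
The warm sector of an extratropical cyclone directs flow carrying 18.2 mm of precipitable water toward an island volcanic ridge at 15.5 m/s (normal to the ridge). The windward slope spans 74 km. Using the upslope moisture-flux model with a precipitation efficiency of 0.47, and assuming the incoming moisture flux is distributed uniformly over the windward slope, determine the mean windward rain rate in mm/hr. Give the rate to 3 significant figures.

R ≈ 6.45 mm/hr

Incoming column moisture flux per unit ridge length: F = V × PW = 15.5 × 18.2 = 282.1 mm·m/s.
Spread over the 74 km slope with efficiency ε = 0.47: R = ε·F/W = 0.47 × 282.1 / 74000 m = 1.792e-03 mm/s.
R = 1.792e-03 × 3600 = 6.45 mm/hr.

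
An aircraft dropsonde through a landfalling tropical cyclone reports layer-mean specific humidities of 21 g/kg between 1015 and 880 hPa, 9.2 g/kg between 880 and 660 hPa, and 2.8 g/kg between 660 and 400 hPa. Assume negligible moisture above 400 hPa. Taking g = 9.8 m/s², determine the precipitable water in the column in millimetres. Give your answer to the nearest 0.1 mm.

Precipitable water is the column-integrated vapour mass per unit area: PW = (1/g) Σ q̄ Δp, with q in kg/kg and Δp in Pa (1 kg/m² of water = 1 mm).
Layer 1015–880 hPa: Δp = 135 hPa = 13500 Pa, q̄ = 0.021 kg/kg → 0.021 × 13500 / 9.8 = 28.93 mm
Layer 880–660 hPa: Δp = 220 hPa = 22000 Pa, q̄ = 0.0092 kg/kg → 0.0092 × 22000 / 9.8 = 20.65 mm
Layer 660–400 hPa: Δp = 260 hPa = 26000 Pa, q̄ = 0.0028 kg/kg → 0.0028 × 26000 / 9.8 = 7.43 mm
PW = 28.93 + 20.65 + 7.43 = 57.01 ≈ 57.0 mm.

PW ≈ 57.0 mm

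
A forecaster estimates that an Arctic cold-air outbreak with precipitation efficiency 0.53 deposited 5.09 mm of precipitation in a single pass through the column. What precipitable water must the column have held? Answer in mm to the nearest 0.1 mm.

PW = precipitation / ε = 5.09 / 0.53 = 9.6 mm.

PW ≈ 9.6 mm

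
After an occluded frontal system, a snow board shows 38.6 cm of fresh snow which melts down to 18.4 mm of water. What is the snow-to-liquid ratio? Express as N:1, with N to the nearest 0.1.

ratio ≈ 21.0

Ratio = snow depth / SWE = 386 mm / 18.4 mm = 21.0, i.e. 21.0:1.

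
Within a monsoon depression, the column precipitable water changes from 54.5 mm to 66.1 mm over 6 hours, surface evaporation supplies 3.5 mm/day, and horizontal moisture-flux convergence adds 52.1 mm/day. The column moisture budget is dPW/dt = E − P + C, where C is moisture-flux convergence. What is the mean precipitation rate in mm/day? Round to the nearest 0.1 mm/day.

dPW/dt = (66.1 − 54.5) mm / (6/24 day) = +46.400 mm/day.
P = E + C − dPW/dt = 3.5 + (52.1) − (+46.400) = 9.2 mm/day.

P ≈ 9.2 mm/day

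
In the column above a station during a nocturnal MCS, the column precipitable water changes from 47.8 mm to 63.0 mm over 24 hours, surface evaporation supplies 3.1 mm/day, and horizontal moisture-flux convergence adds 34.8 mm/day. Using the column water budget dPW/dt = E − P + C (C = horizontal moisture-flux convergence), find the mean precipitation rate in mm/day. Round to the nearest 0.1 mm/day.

dPW/dt = (63.0 − 47.8) mm / (24/24 day) = +15.200 mm/day.
P = E + C − dPW/dt = 3.1 + (34.8) − (+15.200) = 22.7 mm/day.

P ≈ 22.7 mm/day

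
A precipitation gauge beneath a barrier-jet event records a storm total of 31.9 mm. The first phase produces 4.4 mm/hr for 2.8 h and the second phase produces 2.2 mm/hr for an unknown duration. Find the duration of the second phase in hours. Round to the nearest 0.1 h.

Known phases: 4.4 × 2.8 = 12.32 mm.
Remaining depth = 31.9 − 12.32 = 19.58 mm.
Duration = 19.58 / 2.2 = 8.9 h.

duration ≈ 8.9 h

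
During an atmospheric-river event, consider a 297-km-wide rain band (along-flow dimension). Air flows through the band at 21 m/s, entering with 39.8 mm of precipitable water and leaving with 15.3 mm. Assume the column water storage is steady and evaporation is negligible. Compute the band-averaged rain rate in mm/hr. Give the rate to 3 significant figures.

R ≈ 6.24 mm/hr

Column moisture flux per unit crosswind length is F = V × PW.
Inflow: F_in = 21 × 39.8 = 835.8 mm·m/s
Outflow: F_out = 21 × 15.3 = 321.3 mm·m/s
Steady-state rate R = (F_in − F_out)/L = (835.8 − 321.3) / 297000 m = 1.732e-03 mm/s.
R = 1.732e-03 × 3600 = 6.24 mm/hr.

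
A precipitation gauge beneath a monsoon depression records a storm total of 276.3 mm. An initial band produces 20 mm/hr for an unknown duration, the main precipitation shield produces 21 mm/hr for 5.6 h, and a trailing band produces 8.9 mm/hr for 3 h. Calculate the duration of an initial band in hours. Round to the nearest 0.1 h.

duration ≈ 6.6 h

Known phases: 21 × 5.6 + 8.9 × 3 = 117.6 + 26.7 = 144.3 mm.
Remaining depth = 276.3 − 144.3 = 132 mm.
Duration = 132 / 20 = 6.6 h.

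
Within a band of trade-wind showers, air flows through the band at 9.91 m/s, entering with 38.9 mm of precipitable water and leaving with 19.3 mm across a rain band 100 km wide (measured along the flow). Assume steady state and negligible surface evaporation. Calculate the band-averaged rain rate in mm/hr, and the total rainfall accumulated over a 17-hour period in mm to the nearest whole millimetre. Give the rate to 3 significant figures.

Column moisture flux per unit crosswind length is F = V × PW.
Inflow: F_in = 9.91 × 38.9 = 385.499 mm·m/s
Outflow: F_out = 9.91 × 19.3 = 191.263 mm·m/s
Steady-state rate R = (F_in − F_out)/L = (385.499 − 191.263) / 100000 m = 1.942e-03 mm/s.
R = 1.942e-03 × 3600 = 6.99 mm/hr.
Over 17 h: total = 6.99 × 17 = 118.83 ≈ 119 mm.

R ≈ 6.99 mm/hr; total ≈ 119 mm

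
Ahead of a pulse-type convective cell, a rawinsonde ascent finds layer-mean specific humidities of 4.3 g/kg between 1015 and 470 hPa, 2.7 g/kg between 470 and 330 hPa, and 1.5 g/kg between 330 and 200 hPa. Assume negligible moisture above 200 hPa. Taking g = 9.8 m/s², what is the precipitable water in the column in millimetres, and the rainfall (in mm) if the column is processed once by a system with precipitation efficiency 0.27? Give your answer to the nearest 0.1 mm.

Precipitable water is the column-integrated vapour mass per unit area: PW = (1/g) Σ q̄ Δp, with q in kg/kg and Δp in Pa (1 kg/m² of water = 1 mm).
Layer 1015–470 hPa: Δp = 545 hPa = 54500 Pa, q̄ = 0.0043 kg/kg → 0.0043 × 54500 / 9.8 = 23.91 mm
Layer 470–330 hPa: Δp = 140 hPa = 14000 Pa, q̄ = 0.0027 kg/kg → 0.0027 × 14000 / 9.8 = 3.86 mm
Layer 330–200 hPa: Δp = 130 hPa = 13000 Pa, q̄ = 0.0015 kg/kg → 0.0015 × 13000 / 9.8 = 1.99 mm
PW = 23.91 + 3.86 + 1.99 = 29.76 ≈ 29.8 mm.
Rainfall = ε × PW = 0.27 × 29.8 = 8.0 mm.

PW ≈ 29.8 mm; rainfall ≈ 8.0 mm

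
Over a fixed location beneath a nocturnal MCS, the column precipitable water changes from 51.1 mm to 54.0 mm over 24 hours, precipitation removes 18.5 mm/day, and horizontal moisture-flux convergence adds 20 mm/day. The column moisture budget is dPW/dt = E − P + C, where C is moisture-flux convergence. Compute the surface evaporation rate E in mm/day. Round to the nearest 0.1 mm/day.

dPW/dt = (54.0 − 51.1) mm / (24/24 day) = +2.900 mm/day.
E = dPW/dt + P − C = (+2.900) + 18.5 − (20) = 1.4 mm/day.

E ≈ 1.4 mm/day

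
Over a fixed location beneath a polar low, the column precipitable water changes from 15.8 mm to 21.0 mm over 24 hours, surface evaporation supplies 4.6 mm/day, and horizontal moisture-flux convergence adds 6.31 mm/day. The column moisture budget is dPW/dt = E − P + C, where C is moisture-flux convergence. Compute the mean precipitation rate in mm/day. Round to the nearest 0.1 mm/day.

P ≈ 5.7 mm/day

dPW/dt = (21.0 − 15.8) mm / (24/24 day) = +5.200 mm/day.
P = E + C − dPW/dt = 4.6 + (6.31) − (+5.200) = 5.7 mm/day.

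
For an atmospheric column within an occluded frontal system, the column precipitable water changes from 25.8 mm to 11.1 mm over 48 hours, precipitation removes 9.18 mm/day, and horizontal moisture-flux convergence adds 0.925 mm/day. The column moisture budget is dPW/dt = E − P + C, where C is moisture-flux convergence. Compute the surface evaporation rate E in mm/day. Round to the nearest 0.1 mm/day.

dPW/dt = (11.1 − 25.8) mm / (48/24 day) = -7.350 mm/day.
E = dPW/dt + P − C = (-7.350) + 9.18 − (0.925) = 0.9 mm/day.

E ≈ 0.9 mm/day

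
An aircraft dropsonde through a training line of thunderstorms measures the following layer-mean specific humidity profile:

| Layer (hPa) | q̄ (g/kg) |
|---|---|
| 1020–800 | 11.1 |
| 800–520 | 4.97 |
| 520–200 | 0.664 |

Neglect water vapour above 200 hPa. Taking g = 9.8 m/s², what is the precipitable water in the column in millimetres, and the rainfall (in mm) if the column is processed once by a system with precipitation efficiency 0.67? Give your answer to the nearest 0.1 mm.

PW ≈ 41.3 mm; rainfall ≈ 27.7 mm

Precipitable water is the column-integrated vapour mass per unit area: PW = (1/g) Σ q̄ Δp, with q in kg/kg and Δp in Pa (1 kg/m² of water = 1 mm).
Layer 1020–800 hPa: Δp = 220 hPa = 22000 Pa, q̄ = 0.0111 kg/kg → 0.0111 × 22000 / 9.8 = 24.92 mm
Layer 800–520 hPa: Δp = 280 hPa = 28000 Pa, q̄ = 0.00497 kg/kg → 0.00497 × 28000 / 9.8 = 14.20 mm
Layer 520–200 hPa: Δp = 320 hPa = 32000 Pa, q̄ = 0.000664 kg/kg → 0.000664 × 32000 / 9.8 = 2.17 mm
PW = 24.92 + 14.20 + 2.17 = 41.29 ≈ 41.3 mm.
Rainfall = ε × PW = 0.67 × 41.3 = 27.7 mm.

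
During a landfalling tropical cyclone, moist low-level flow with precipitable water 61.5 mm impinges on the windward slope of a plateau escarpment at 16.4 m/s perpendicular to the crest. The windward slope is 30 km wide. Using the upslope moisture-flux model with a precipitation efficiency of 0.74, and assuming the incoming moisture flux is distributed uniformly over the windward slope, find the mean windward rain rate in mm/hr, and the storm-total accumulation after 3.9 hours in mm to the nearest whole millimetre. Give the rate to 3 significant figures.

R ≈ 89.6 mm/hr; total ≈ 349 mm

Incoming column moisture flux per unit ridge length: F = V × PW = 16.4 × 61.5 = 1008.6 mm·m/s.
Spread over the 30 km slope with efficiency ε = 0.74: R = ε·F/W = 0.74 × 1008.6 / 30000 m = 2.488e-02 mm/s.
R = 2.488e-02 × 3600 = 89.6 mm/hr.
Over 3.9 h: total = 89.6 × 3.9 = 349.44 ≈ 349 mm.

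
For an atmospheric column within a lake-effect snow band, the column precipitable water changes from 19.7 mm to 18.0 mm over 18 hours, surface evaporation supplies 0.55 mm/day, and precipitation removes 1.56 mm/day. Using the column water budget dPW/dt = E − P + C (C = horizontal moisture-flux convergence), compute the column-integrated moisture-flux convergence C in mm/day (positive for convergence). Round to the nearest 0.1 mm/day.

C ≈ -1.3 mm/day

dPW/dt = (18.0 − 19.7) mm / (18/24 day) = -2.267 mm/day.
C = dPW/dt − E + P = (-2.267) − 0.55 + 1.56 = -1.3 mm/day.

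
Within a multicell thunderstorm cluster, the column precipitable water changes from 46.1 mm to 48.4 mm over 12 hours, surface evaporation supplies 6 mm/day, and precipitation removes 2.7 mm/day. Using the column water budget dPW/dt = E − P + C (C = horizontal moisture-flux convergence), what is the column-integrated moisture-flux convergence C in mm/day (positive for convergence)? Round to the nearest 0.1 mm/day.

C ≈ 1.3 mm/day

dPW/dt = (48.4 − 46.1) mm / (12/24 day) = +4.600 mm/day.
C = dPW/dt − E + P = (+4.600) − 6 + 2.7 = 1.3 mm/day.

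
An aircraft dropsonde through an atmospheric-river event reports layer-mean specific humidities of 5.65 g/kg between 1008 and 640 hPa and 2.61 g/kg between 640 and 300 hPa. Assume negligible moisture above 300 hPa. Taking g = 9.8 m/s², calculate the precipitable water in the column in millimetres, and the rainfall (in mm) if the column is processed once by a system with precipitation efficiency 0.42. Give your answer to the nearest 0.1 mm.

Precipitable water is the column-integrated vapour mass per unit area: PW = (1/g) Σ q̄ Δp, with q in kg/kg and Δp in Pa (1 kg/m² of water = 1 mm).
Layer 1008–640 hPa: Δp = 368 hPa = 36800 Pa, q̄ = 0.00565 kg/kg → 0.00565 × 36800 / 9.8 = 21.22 mm
Layer 640–300 hPa: Δp = 340 hPa = 34000 Pa, q̄ = 0.00261 kg/kg → 0.00261 × 34000 / 9.8 = 9.06 mm
PW = 21.22 + 9.06 = 30.28 ≈ 30.3 mm.
Rainfall = ε × PW = 0.42 × 30.3 = 12.7 mm.

PW ≈ 30.3 mm; rainfall ≈ 12.7 mm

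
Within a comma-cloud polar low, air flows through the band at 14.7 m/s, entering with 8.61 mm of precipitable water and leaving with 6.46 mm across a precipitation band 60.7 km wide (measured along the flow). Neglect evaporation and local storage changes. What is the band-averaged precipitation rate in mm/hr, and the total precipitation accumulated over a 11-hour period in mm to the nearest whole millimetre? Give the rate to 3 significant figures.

Column moisture flux per unit crosswind length is F = V × PW.
Inflow: F_in = 14.7 × 8.61 = 126.567 mm·m/s
Outflow: F_out = 14.7 × 6.46 = 94.962 mm·m/s
Steady-state rate R = (F_in − F_out)/L = (126.567 − 94.962) / 60700 m = 5.207e-04 mm/s.
R = 5.207e-04 × 3600 = 1.87 mm/hr.
Over 11 h: total = 1.87 × 11 = 20.57 ≈ 21 mm.

R ≈ 1.87 mm/hr; total ≈ 21 mm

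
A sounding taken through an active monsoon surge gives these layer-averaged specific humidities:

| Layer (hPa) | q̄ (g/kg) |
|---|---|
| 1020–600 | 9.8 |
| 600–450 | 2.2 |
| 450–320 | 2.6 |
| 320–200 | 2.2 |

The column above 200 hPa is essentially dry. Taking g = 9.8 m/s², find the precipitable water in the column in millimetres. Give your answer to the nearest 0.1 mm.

Precipitable water is the column-integrated vapour mass per unit area: PW = (1/g) Σ q̄ Δp, with q in kg/kg and Δp in Pa (1 kg/m² of water = 1 mm).
Layer 1020–600 hPa: Δp = 420 hPa = 42000 Pa, q̄ = 0.0098 kg/kg → 0.0098 × 42000 / 9.8 = 42.00 mm
Layer 600–450 hPa: Δp = 150 hPa = 15000 Pa, q̄ = 0.0022 kg/kg → 0.0022 × 15000 / 9.8 = 3.37 mm
Layer 450–320 hPa: Δp = 130 hPa = 13000 Pa, q̄ = 0.0026 kg/kg → 0.0026 × 13000 / 9.8 = 3.45 mm
Layer 320–200 hPa: Δp = 120 hPa = 12000 Pa, q̄ = 0.0022 kg/kg → 0.0022 × 12000 / 9.8 = 2.69 mm
PW = 42.00 + 3.37 + 3.45 + 2.69 = 51.51 ≈ 51.5 mm.

PW ≈ 51.5 mm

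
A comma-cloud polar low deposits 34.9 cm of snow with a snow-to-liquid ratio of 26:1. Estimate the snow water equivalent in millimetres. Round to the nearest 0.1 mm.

SWE = snow depth / ratio = 34.9 cm / 26 = 1.342 cm = 13.4 mm.

SWE ≈ 13.4 mm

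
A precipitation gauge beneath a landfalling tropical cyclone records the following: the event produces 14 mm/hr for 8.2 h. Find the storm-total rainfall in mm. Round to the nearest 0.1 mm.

Total = Σ Rᵢ Δtᵢ = 14 × 8.2
      = 114.8 = 114.8 mm.

total ≈ 114.8 mm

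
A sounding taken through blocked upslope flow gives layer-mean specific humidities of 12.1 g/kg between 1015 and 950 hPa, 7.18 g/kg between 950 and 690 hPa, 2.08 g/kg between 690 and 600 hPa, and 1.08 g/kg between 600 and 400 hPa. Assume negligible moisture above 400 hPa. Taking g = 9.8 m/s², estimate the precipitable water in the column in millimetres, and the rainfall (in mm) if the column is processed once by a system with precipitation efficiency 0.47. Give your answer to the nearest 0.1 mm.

PW ≈ 31.2 mm; rainfall ≈ 14.7 mm

Precipitable water is the column-integrated vapour mass per unit area: PW = (1/g) Σ q̄ Δp, with q in kg/kg and Δp in Pa (1 kg/m² of water = 1 mm).
Layer 1015–950 hPa: Δp = 65 hPa = 6500 Pa, q̄ = 0.0121 kg/kg → 0.0121 × 6500 / 9.8 = 8.03 mm
Layer 950–690 hPa: Δp = 260 hPa = 26000 Pa, q̄ = 0.00718 kg/kg → 0.00718 × 26000 / 9.8 = 19.05 mm
Layer 690–600 hPa: Δp = 90 hPa = 9000 Pa, q̄ = 0.00208 kg/kg → 0.00208 × 9000 / 9.8 = 1.91 mm
Layer 600–400 hPa: Δp = 200 hPa = 20000 Pa, q̄ = 0.00108 kg/kg → 0.00108 × 20000 / 9.8 = 2.20 mm
PW = 8.03 + 19.05 + 1.91 + 2.20 = 31.19 ≈ 31.2 mm.
Rainfall = ε × PW = 0.47 × 31.2 = 14.7 mm.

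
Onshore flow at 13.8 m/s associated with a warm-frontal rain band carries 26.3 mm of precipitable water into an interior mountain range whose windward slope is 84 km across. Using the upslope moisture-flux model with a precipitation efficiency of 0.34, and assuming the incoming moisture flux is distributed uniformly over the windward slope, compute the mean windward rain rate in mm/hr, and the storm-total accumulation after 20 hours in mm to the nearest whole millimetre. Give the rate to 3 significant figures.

R ≈ 5.29 mm/hr; total ≈ 106 mm

Incoming column moisture flux per unit ridge length: F = V × PW = 13.8 × 26.3 = 362.94 mm·m/s.
Spread over the 84 km slope with efficiency ε = 0.34: R = ε·F/W = 0.34 × 362.94 / 84000 m = 1.469e-03 mm/s.
R = 1.469e-03 × 3600 = 5.29 mm/hr.
Over 20 h: total = 5.29 × 20 = 105.8 ≈ 106 mm.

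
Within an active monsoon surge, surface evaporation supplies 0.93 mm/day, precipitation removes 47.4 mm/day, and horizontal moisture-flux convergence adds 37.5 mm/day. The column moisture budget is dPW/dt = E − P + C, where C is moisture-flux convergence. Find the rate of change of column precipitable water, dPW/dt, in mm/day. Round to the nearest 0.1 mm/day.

dPW/dt ≈ -9.0 mm/day

dPW/dt = E − P + C = 0.93 − 47.4 + (37.5) = -9.0 mm/day.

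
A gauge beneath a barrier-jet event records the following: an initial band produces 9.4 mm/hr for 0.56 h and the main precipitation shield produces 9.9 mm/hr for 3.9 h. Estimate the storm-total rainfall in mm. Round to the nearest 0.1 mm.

total ≈ 43.9 mm

Total = Σ Rᵢ Δtᵢ = 9.4 × 0.56 + 9.9 × 3.9
      = 5.264 + 38.61 = 43.9 mm.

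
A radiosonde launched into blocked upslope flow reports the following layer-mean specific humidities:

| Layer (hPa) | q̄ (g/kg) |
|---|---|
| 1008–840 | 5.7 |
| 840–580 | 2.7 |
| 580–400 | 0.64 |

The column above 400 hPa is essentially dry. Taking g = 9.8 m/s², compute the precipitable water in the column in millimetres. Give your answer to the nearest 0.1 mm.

Precipitable water is the column-integrated vapour mass per unit area: PW = (1/g) Σ q̄ Δp, with q in kg/kg and Δp in Pa (1 kg/m² of water = 1 mm).
Layer 1008–840 hPa: Δp = 168 hPa = 16800 Pa, q̄ = 0.0057 kg/kg → 0.0057 × 16800 / 9.8 = 9.77 mm
Layer 840–580 hPa: Δp = 260 hPa = 26000 Pa, q̄ = 0.0027 kg/kg → 0.0027 × 26000 / 9.8 = 7.16 mm
Layer 580–400 hPa: Δp = 180 hPa = 18000 Pa, q̄ = 0.00064 kg/kg → 0.00064 × 18000 / 9.8 = 1.18 mm
PW = 9.77 + 7.16 + 1.18 = 18.11 ≈ 18.1 mm.

PW ≈ 18.1 mm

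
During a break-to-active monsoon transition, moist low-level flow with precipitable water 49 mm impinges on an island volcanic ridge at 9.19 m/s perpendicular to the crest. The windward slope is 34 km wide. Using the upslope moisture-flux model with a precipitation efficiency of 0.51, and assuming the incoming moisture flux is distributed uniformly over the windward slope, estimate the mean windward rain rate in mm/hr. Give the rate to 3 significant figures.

Incoming column moisture flux per unit ridge length: F = V × PW = 9.19 × 49 = 450.31 mm·m/s.
Spread over the 34 km slope with efficiency ε = 0.51: R = ε·F/W = 0.51 × 450.31 / 34000 m = 6.755e-03 mm/s.
R = 6.755e-03 × 3600 = 24.3 mm/hr.

R ≈ 24.3 mm/hr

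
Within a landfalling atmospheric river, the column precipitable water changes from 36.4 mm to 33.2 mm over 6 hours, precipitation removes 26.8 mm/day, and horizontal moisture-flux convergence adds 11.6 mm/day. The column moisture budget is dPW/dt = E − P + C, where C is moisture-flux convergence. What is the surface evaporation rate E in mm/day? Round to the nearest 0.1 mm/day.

dPW/dt = (33.2 − 36.4) mm / (6/24 day) = -12.800 mm/day.
E = dPW/dt + P − C = (-12.800) + 26.8 − (11.6) = 2.4 mm/day.

E ≈ 2.4 mm/day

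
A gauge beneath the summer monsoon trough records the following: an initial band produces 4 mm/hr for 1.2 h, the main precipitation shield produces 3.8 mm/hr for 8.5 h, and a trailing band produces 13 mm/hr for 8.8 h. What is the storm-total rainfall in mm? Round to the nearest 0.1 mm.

Total = Σ Rᵢ Δtᵢ = 4 × 1.2 + 3.8 × 8.5 + 13 × 8.8
      = 4.8 + 32.3 + 114.4 = 151.5 mm.

total ≈ 151.5 mm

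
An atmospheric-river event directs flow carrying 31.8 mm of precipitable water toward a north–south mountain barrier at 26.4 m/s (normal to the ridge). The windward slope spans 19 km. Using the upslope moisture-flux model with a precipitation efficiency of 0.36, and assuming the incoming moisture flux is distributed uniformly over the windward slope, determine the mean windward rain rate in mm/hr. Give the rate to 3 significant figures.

R ≈ 57.3 mm/hr

Incoming column moisture flux per unit ridge length: F = V × PW = 26.4 × 31.8 = 839.52 mm·m/s.
Spread over the 19 km slope with efficiency ε = 0.36: R = ε·F/W = 0.36 × 839.52 / 19000 m = 1.591e-02 mm/s.
R = 1.591e-02 × 3600 = 57.3 mm/hr.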